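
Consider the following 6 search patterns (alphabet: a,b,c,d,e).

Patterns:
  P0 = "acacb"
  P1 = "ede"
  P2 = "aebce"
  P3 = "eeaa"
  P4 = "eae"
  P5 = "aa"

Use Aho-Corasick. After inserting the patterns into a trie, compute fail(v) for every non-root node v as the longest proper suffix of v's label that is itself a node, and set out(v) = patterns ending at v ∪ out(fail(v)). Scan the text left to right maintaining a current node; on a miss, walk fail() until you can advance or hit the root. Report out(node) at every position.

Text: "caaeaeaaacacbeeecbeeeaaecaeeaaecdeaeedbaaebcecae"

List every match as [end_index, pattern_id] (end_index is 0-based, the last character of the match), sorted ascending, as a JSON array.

Build:
Trie (insert patterns):
  n0 'ε': a→1 e→6
  n1 'a': a→18 c→2 e→9
  n2 'ac': a→3
  n3 'aca': c→4
  n4 'acac': b→5
  n5 'acacb': ·  ←P0
  n6 'e': a→16 d→7 e→13
  n7 'ed': e→8
  n8 'ede': ·  ←P1
  n9 'ae': b→10
  n10 'aeb': c→11
  n11 'aebc': e→12
  n12 'aebce': ·  ←P2
  n13 'ee': a→14
  n14 'eea': a→15
  n15 'eeaa': ·  ←P3
  n16 'ea': e→17
  n17 'eae': ·  ←P4
  n18 'aa': ·  ←P5

BFS fail/out derivation:
  fail(1) 'a': from fail(0)=0 chase 'a': 0 ⇒ 0;  out=∅∪out(0)=∅
  fail(6) 'e': from fail(0)=0 chase 'e': 0 ⇒ 0;  out=∅∪out(0)=∅
  fail(2) 'ac': from fail(1)=0 chase 'c': 0 ⇒ 0;  out=∅∪out(0)=∅
  fail(7) 'ed': from fail(6)=0 chase 'd': 0 ⇒ 0;  out=∅∪out(0)=∅
  fail(9) 'ae': from fail(1)=0 chase 'e': 0 ⇒ 6;  out=∅∪out(6)=∅
  fail(13) 'ee': from fail(6)=0 chase 'e': 0 ⇒ 6;  out=∅∪out(6)=∅
  fail(16) 'ea': from fail(6)=0 chase 'a': 0 ⇒ 1;  out=∅∪out(1)=∅
  fail(18) 'aa': from fail(1)=0 chase 'a': 0 ⇒ 1;  out={5}∪out(1)={5}
  fail(3) 'aca': from fail(2)=0 chase 'a': 0 ⇒ 1;  out=∅∪out(1)=∅
  fail(8) 'ede': from fail(7)=0 chase 'e': 0 ⇒ 6;  out={1}∪out(6)={1}
  fail(10) 'aeb': from fail(9)=6 chase 'b': 6→0 ⇒ 0;  out=∅∪out(0)=∅
  fail(14) 'eea': from fail(13)=6 chase 'a': 6 ⇒ 16;  out=∅∪out(16)=∅
  fail(17) 'eae': from fail(16)=1 chase 'e': 1 ⇒ 9;  out={4}∪out(9)={4}
  fail(4) 'acac': from fail(3)=1 chase 'c': 1 ⇒ 2;  out=∅∪out(2)=∅
  fail(11) 'aebc': from fail(10)=0 chase 'c': 0 ⇒ 0;  out=∅∪out(0)=∅
  fail(15) 'eeaa': from fail(14)=16 chase 'a': 16→1 ⇒ 18;  out={3}∪out(18)={3,5}
  fail(5) 'acacb': from fail(4)=2 chase 'b': 2→0 ⇒ 0;  out={0}∪out(0)={0}
  fail(12) 'aebce': from fail(11)=0 chase 'e': 0 ⇒ 6;  out={2}∪out(6)={2}

Run:
[0] read 'c'  n0⇒n0
[1] read 'a'  n0⇒n1
[2] read 'a'  n1⇒n18  → match P5@[1:2]
[3] read 'e'  n18⇒n9 ·f
[4] read 'a'  n9⇒n16 ·f
[5] read 'e'  n16⇒n17  → match P4@[3:5]
[6] read 'a'  n17⇒n16 ·f
[7] read 'a'  n16⇒n18 ·f  → match P5@[6:7]
[8] read 'a'  n18⇒n18 ·f  → match P5@[7:8]
[9] read 'c'  n18⇒n2 ·f
[10] read 'a'  n2⇒n3
[11] read 'c'  n3⇒n4
[12] read 'b'  n4⇒n5  → match P0@[8:12]
[13] read 'e'  n5⇒n6 ·f
[14] read 'e'  n6⇒n13
[15] read 'e'  n13⇒n13 ·f
[16] read 'c'  n13⇒n0 ·f
[17] read 'b'  n0⇒n0
[18] read 'e'  n0⇒n6
[19] read 'e'  n6⇒n13
[20] read 'e'  n13⇒n13 ·f
[21] read 'a'  n13⇒n14
[22] read 'a'  n14⇒n15  → match P3@[19:22],P5@[21:22]
[23] read 'e'  n15⇒n9 ·f
[24] read 'c'  n9⇒n0 ·f
[25] read 'a'  n0⇒n1
[26] read 'e'  n1⇒n9
[27] read 'e'  n9⇒n13 ·f
[28] read 'a'  n13⇒n14
[29] read 'a'  n14⇒n15  → match P3@[26:29],P5@[28:29]
[30] read 'e'  n15⇒n9 ·f
[31] read 'c'  n9⇒n0 ·f
[32] read 'd'  n0⇒n0
[33] read 'e'  n0⇒n6
[34] read 'a'  n6⇒n16
[35] read 'e'  n16⇒n17  → match P4@[33:35]
[36] read 'e'  n17⇒n13 ·f
[37] read 'd'  n13⇒n7 ·f
[38] read 'b'  n7⇒n0 ·f
[39] read 'a'  n0⇒n1
[40] read 'a'  n1⇒n18  → match P5@[39:40]
[41] read 'e'  n18⇒n9 ·f
[42] read 'b'  n9⇒n10
[43] read 'c'  n10⇒n11
[44] read 'e'  n11⇒n12  → match P2@[40:44]
[45] read 'c'  n12⇒n0 ·f
[46] read 'a'  n0⇒n1
[47] read 'e'  n1⇒n9

Result: [[2,5],[5,4],[7,5],[8,5],[12,0],[22,3],[22,5],[29,3],[29,5],[35,4],[40,5],[44,2]]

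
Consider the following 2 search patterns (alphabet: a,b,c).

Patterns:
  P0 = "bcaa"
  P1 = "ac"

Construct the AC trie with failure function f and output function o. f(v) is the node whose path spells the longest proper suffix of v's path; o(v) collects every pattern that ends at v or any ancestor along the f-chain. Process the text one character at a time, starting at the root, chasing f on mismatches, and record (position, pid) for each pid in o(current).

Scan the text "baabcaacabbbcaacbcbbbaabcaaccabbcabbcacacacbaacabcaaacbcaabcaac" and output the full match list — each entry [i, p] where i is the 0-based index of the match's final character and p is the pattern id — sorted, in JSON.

Build:
Trie nodes:
  n0 'ε': a→5 b→1
  n1 'b': c→2
  n2 'bc': a→3
  n3 'bca': a→4
  n4 'bcaa': ·  ←P0
  n5 'a': c→6
  n6 'ac': ·  ←P1

Failure links (BFS by depth):
  n1('b'): parent n0 fail=0; on 'b' 0 → fail=0;  out ∅∪∅=∅
  n5('a'): parent n0 fail=0; on 'a' 0 → fail=0;  out ∅∪∅=∅
  n2('bc'): parent n1 fail=0; on 'c' 0 → fail=0;  out ∅∪∅=∅
  n6('ac'): parent n5 fail=0; on 'c' 0 → fail=0;  out {1}∪∅={1}
  n3('bca'): parent n2 fail=0; on 'a' 0 → fail=5;  out ∅∪∅=∅
  n4('bcaa'): parent n3 fail=5; on 'a' 5→0 → fail=5;  out {0}∪∅={0}

Text stream:
[0] read 'b'  n0⇒n1
[1] read 'a'  n1⇒n5 (fail-walked)
[2] read 'a'  n5⇒n5 (fail-walked)
[3] read 'b'  n5⇒n1 (fail-walked)
[4] read 'c'  n1⇒n2
[5] read 'a'  n2⇒n3
[6] read 'a'  n3⇒n4  → match P0@[3:6]
[7] read 'c'  n4⇒n6 (fail-walked)  → match P1@[6:7]
[8] read 'a'  n6⇒n5 (fail-walked)
[9] read 'b'  n5⇒n1 (fail-walked)
[10] read 'b'  n1⇒n1 (fail-walked)
[11] read 'b'  n1⇒n1 (fail-walked)
[12] read 'c'  n1⇒n2
[13] read 'a'  n2⇒n3
[14] read 'a'  n3⇒n4  → match P0@[11:14]
[15] read 'c'  n4⇒n6 (fail-walked)  → match P1@[14:15]
[16] read 'b'  n6⇒n1 (fail-walked)
[17] read 'c'  n1⇒n2
[18] read 'b'  n2⇒n1 (fail-walked)
[19] read 'b'  n1⇒n1 (fail-walked)
[20] read 'b'  n1⇒n1 (fail-walked)
[21] read 'a'  n1⇒n5 (fail-walked)
[22] read 'a'  n5⇒n5 (fail-walked)
[23] read 'b'  n5⇒n1 (fail-walked)
[24] read 'c'  n1⇒n2
[25] read 'a'  n2⇒n3
[26] read 'a'  n3⇒n4  → match P0@[23:26]
[27] read 'c'  n4⇒n6 (fail-walked)  → match P1@[26:27]
[28] read 'c'  n6⇒n0 (fail-walked)
[29] read 'a'  n0⇒n5
[30] read 'b'  n5⇒n1 (fail-walked)
[31] read 'b'  n1⇒n1 (fail-walked)
[32] read 'c'  n1⇒n2
[33] read 'a'  n2⇒n3
[34] read 'b'  n3⇒n1 (fail-walked)
[35] read 'b'  n1⇒n1 (fail-walked)
[36] read 'c'  n1⇒n2
[37] read 'a'  n2⇒n3
[38] read 'c'  n3⇒n6 (fail-walked)  → match P1@[37:38]
[39] read 'a'  n6⇒n5 (fail-walked)
[40] read 'c'  n5⇒n6  → match P1@[39:40]
[41] read 'a'  n6⇒n5 (fail-walked)
[42] read 'c'  n5⇒n6  → match P1@[41:42]
[43] read 'b'  n6⇒n1 (fail-walked)
[44] read 'a'  n1⇒n5 (fail-walked)
[45] read 'a'  n5⇒n5 (fail-walked)
[46] read 'c'  n5⇒n6  → match P1@[45:46]
[47] read 'a'  n6⇒n5 (fail-walked)
[48] read 'b'  n5⇒n1 (fail-walked)
[49] read 'c'  n1⇒n2
[50] read 'a'  n2⇒n3
[51] read 'a'  n3⇒n4  → match P0@[48:51]
[52] read 'a'  n4⇒n5 (fail-walked)
[53] read 'c'  n5⇒n6  → match P1@[52:53]
[54] read 'b'  n6⇒n1 (fail-walked)
[55] read 'c'  n1⇒n2
[56] read 'a'  n2⇒n3
[57] read 'a'  n3⇒n4  → match P0@[54:57]
[58] read 'b'  n4⇒n1 (fail-walked)
[59] read 'c'  n1⇒n2
[60] read 'a'  n2⇒n3
[61] read 'a'  n3⇒n4  → match P0@[58:61]
[62] read 'c'  n4⇒n6 (fail-walked)  → match P1@[61:62]

Result: [[6,0],[7,1],[14,0],[15,1],[26,0],[27,1],[38,1],[40,1],[42,1],[46,1],[51,0],[53,1],[57,0],[61,0],[62,1]]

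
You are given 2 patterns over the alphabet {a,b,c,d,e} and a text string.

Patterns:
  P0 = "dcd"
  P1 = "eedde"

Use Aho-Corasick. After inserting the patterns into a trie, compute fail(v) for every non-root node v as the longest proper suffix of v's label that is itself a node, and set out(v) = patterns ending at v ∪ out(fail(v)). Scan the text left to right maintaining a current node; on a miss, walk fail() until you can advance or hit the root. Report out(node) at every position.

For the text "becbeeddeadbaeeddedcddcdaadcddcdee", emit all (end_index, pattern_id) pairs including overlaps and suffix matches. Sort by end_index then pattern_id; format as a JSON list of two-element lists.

Construct AC machine:
Trie nodes:
  0='ε' goto d→1 e→4
  1='d' goto c→2
  2='dc' goto d→3
  3='dcd' goto ·  [P0 ends]
  4='e' goto e→5
  5='ee' goto d→6
  6='eed' goto d→7
  7='eedd' goto e→8
  8='eedde' goto ·  [P1 ends]

BFS fail/out derivation:
  fail(1) 'd': from fail(0)=0 chase 'd': 0 ⇒ 0;  out=∅∪out(0)=∅
  fail(4) 'e': from fail(0)=0 chase 'e': 0 ⇒ 0;  out=∅∪out(0)=∅
  fail(2) 'dc': from fail(1)=0 chase 'c': 0 ⇒ 0;  out=∅∪out(0)=∅
  fail(5) 'ee': from fail(4)=0 chase 'e': 0 ⇒ 4;  out=∅∪out(4)=∅
  fail(3) 'dcd': from fail(2)=0 chase 'd': 0 ⇒ 1;  out={0}∪out(1)={0}
  fail(6) 'eed': from fail(5)=4 chase 'd': 4→0 ⇒ 1;  out=∅∪out(1)=∅
  fail(7) 'eedd': from fail(6)=1 chase 'd': 1→0 ⇒ 1;  out=∅∪out(1)=∅
  fail(8) 'eedde': from fail(7)=1 chase 'e': 1→0 ⇒ 4;  out={1}∪out(4)={1}

Scan:
[0] read 'b'  n0⇒n0
[1] read 'e'  n0⇒n4
[2] read 'c'  n4⇒n0 ·f
[3] read 'b'  n0⇒n0
[4] read 'e'  n0⇒n4
[5] read 'e'  n4⇒n5
[6] read 'd'  n5⇒n6
[7] read 'd'  n6⇒n7
[8] read 'e'  n7⇒n8  emit P1@[4:8]
[9] read 'a'  n8⇒n0 ·f
[10] read 'd'  n0⇒n1
[11] read 'b'  n1⇒n0 ·f
[12] read 'a'  n0⇒n0
[13] read 'e'  n0⇒n4
[14] read 'e'  n4⇒n5
[15] read 'd'  n5⇒n6
[16] read 'd'  n6⇒n7
[17] read 'e'  n7⇒n8  emit P1@[13:17]
[18] read 'd'  n8⇒n1 ·f
[19] read 'c'  n1⇒n2
[20] read 'd'  n2⇒n3  emit P0@[18:20]
[21] read 'd'  n3⇒n1 ·f
[22] read 'c'  n1⇒n2
[23] read 'd'  n2⇒n3  emit P0@[21:23]
[24] read 'a'  n3⇒n0 ·f
[25] read 'a'  n0⇒n0
[26] read 'd'  n0⇒n1
[27] read 'c'  n1⇒n2
[28] read 'd'  n2⇒n3  emit P0@[26:28]
[29] read 'd'  n3⇒n1 ·f
[30] read 'c'  n1⇒n2
[31] read 'd'  n2⇒n3  emit P0@[29:31]
[32] read 'e'  n3⇒n4 ·f
[33] read 'e'  n4⇒n5

All matches (sorted): [[8,1],[17,1],[20,0],[23,0],[28,0],[31,0]]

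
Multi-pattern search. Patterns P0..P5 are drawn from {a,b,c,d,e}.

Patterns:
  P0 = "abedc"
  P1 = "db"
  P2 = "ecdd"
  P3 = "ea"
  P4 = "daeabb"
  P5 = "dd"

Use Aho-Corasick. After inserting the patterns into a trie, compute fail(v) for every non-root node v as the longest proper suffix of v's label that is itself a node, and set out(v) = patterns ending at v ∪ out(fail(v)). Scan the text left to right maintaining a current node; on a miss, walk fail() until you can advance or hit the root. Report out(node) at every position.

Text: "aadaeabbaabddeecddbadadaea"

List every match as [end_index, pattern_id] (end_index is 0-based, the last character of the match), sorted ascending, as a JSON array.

Build automaton:
Trie nodes:
  n0 'ε': a→1 d→6 e→8
  n1 'a': b→2
  n2 'ab': e→3
  n3 'abe': d→4
  n4 'abed': c→5
  n5 'abedc': ·  [P0 ends]
  n6 'd': a→13 b→7 d→18
  n7 'db': ·  [P1 ends]
  n8 'e': a→12 c→9
  n9 'ec': d→10
  n10 'ecd': d→11
  n11 'ecdd': ·  [P2 ends]
  n12 'ea': ·  [P3 ends]
  n13 'da': e→14
  n14 'dae': a→15
  n15 'daea': b→16
  n16 'daeab': b→17
  n17 'daeabb': ·  [P4 ends]
  n18 'dd': ·  [P5 ends]

Failure links (BFS by depth):
  n1('a'): parent n0 fail=0; on 'a' 0 → fail=0;  out ∅∪∅=∅
  n6('d'): parent n0 fail=0; on 'd' 0 → fail=0;  out ∅∪∅=∅
  n8('e'): parent n0 fail=0; on 'e' 0 → fail=0;  out ∅∪∅=∅
  n2('ab'): parent n1 fail=0; on 'b' 0 → fail=0;  out ∅∪∅=∅
  n7('db'): parent n6 fail=0; on 'b' 0 → fail=0;  out {1}∪∅={1}
  n9('ec'): parent n8 fail=0; on 'c' 0 → fail=0;  out ∅∪∅=∅
  n12('ea'): parent n8 fail=0; on 'a' 0 → fail=1;  out {3}∪∅={3}
  n13('da'): parent n6 fail=0; on 'a' 0 → fail=1;  out ∅∪∅=∅
  n18('dd'): parent n6 fail=0; on 'd' 0 → fail=6;  out {5}∪∅={5}
  n3('abe'): parent n2 fail=0; on 'e' 0 → fail=8;  out ∅∪∅=∅
  n10('ecd'): parent n9 fail=0; on 'd' 0 → fail=6;  out ∅∪∅=∅
  n14('dae'): parent n13 fail=1; on 'e' 1→0 → fail=8;  out ∅∪∅=∅
  n4('abed'): parent n3 fail=8; on 'd' 8→0 → fail=6;  out ∅∪∅=∅
  n11('ecdd'): parent n10 fail=6; on 'd' 6 → fail=18;  out {2}∪{5}={2,5}
  n15('daea'): parent n14 fail=8; on 'a' 8 → fail=12;  out ∅∪{3}={3}
  n5('abedc'): parent n4 fail=6; on 'c' 6→0 → fail=0;  out {0}∪∅={0}
  n16('daeab'): parent n15 fail=12; on 'b' 12→1 → fail=2;  out ∅∪∅=∅
  n17('daeabb'): parent n16 fail=2; on 'b' 2→0 → fail=0;  out {4}∪∅={4}

Scan:
pos 0 'a': at 1
pos 1 'a': at 1 ·f
pos 2 'd': at 6 ·f
pos 3 'a': at 13
pos 4 'e': at 14
pos 5 'a': at 15  emit P3@[4:5]
pos 6 'b': at 16
pos 7 'b': at 17  emit P4@[2:7]
pos 8 'a': at 1 ·f
pos 9 'a': at 1 ·f
pos 10 'b': at 2
pos 11 'd': at 6 ·f
pos 12 'd': at 18  emit P5@[11:12]
pos 13 'e': at 8 ·f
pos 14 'e': at 8 ·f
pos 15 'c': at 9
pos 16 'd': at 10
pos 17 'd': at 11  emit P2@[14:17],P5@[16:17]
pos 18 'b': at 7 ·f  emit P1@[17:18]
pos 19 'a': at 1 ·f
pos 20 'd': at 6 ·f
pos 21 'a': at 13
pos 22 'd': at 6 ·f
pos 23 'a': at 13
pos 24 'e': at 14
pos 25 'a': at 15  emit P3@[24:25]

Matches: [[5,3],[7,4],[12,5],[17,2],[17,5],[18,1],[25,3]]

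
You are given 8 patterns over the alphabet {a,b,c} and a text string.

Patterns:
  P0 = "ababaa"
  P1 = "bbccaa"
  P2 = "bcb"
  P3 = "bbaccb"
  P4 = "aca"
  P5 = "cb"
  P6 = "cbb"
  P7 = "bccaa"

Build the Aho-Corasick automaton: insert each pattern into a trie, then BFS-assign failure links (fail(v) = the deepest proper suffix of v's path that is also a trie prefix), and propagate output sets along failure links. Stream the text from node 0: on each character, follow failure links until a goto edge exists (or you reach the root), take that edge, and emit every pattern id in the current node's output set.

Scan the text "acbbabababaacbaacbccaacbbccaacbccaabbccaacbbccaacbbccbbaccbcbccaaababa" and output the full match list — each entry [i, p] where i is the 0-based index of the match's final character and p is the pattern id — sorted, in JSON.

Build automaton:
Trie nodes:
  0='ε' goto a→1 b→7 c→21
  1='a' goto b→2 c→19
  2='ab' goto a→3
  3='aba' goto b→4
  4='abab' goto a→5
  5='ababa' goto a→6
  6='ababaa' goto ·  [P0 ends]
  7='b' goto b→8 c→13
  8='bb' goto a→15 c→9
  9='bbc' goto c→10
  10='bbcc' goto a→11
  11='bbcca' goto a→12
  12='bbccaa' goto ·  [P1 ends]
  13='bc' goto b→14 c→24
  14='bcb' goto ·  [P2 ends]
  15='bba' goto c→16
  16='bbac' goto c→17
  17='bbacc' goto b→18
  18='bbaccb' goto ·  [P3 ends]
  19='ac' goto a→20
  20='aca' goto ·  [P4 ends]
  21='c' goto b→22
  22='cb' goto b→23  [P5 ends]
  23='cbb' goto ·  [P6 ends]
  24='bcc' goto a→25
  25='bcca' goto a→26
  26='bccaa' goto ·  [P7 ends]

BFS fail/out derivation:
  n1('a'): parent n0 fail=0; on 'a' 0 → fail=0;  out ∅∪∅=∅
  n7('b'): parent n0 fail=0; on 'b' 0 → fail=0;  out ∅∪∅=∅
  n21('c'): parent n0 fail=0; on 'c' 0 → fail=0;  out ∅∪∅=∅
  n2('ab'): parent n1 fail=0; on 'b' 0 → fail=7;  out ∅∪∅=∅
  n8('bb'): parent n7 fail=0; on 'b' 0 → fail=7;  out ∅∪∅=∅
  n13('bc'): parent n7 fail=0; on 'c' 0 → fail=21;  out ∅∪∅=∅
  n19('ac'): parent n1 fail=0; on 'c' 0 → fail=21;  out ∅∪∅=∅
  n22('cb'): parent n21 fail=0; on 'b' 0 → fail=7;  out {5}∪∅={5}
  n3('aba'): parent n2 fail=7; on 'a' 7→0 → fail=1;  out ∅∪∅=∅
  n9('bbc'): parent n8 fail=7; on 'c' 7 → fail=13;  out ∅∪∅=∅
  n14('bcb'): parent n13 fail=21; on 'b' 21 → fail=22;  out {2}∪{5}={2,5}
  n15('bba'): parent n8 fail=7; on 'a' 7→0 → fail=1;  out ∅∪∅=∅
  n20('aca'): parent n19 fail=21; on 'a' 21→0 → fail=1;  out {4}∪∅={4}
  n23('cbb'): parent n22 fail=7; on 'b' 7 → fail=8;  out {6}∪∅={6}
  n24('bcc'): parent n13 fail=21; on 'c' 21→0 → fail=21;  out ∅∪∅=∅
  n4('abab'): parent n3 fail=1; on 'b' 1 → fail=2;  out ∅∪∅=∅
  n10('bbcc'): parent n9 fail=13; on 'c' 13 → fail=24;  out ∅∪∅=∅
  n16('bbac'): parent n15 fail=1; on 'c' 1 → fail=19;  out ∅∪∅=∅
  n25('bcca'): parent n24 fail=21; on 'a' 21→0 → fail=1;  out ∅∪∅=∅
  n5('ababa'): parent n4 fail=2; on 'a' 2 → fail=3;  out ∅∪∅=∅
  n11('bbcca'): parent n10 fail=24; on 'a' 24 → fail=25;  out ∅∪∅=∅
  n17('bbacc'): parent n16 fail=19; on 'c' 19→21→0 → fail=21;  out ∅∪∅=∅
  n26('bccaa'): parent n25 fail=1; on 'a' 1→0 → fail=1;  out {7}∪∅={7}
  n6('ababaa'): parent n5 fail=3; on 'a' 3→1→0 → fail=1;  out {0}∪∅={0}
  n12('bbccaa'): parent n11 fail=25; on 'a' 25 → fail=26;  out {1}∪{7}={1,7}
  n18('bbaccb'): parent n17 fail=21; on 'b' 21 → fail=22;  out {3}∪{5}={3,5}

Scan:
i=0 'a': node 0→1
i=1 'c': node 1→19
i=2 'b': node 19→22 ·f  → match P5@[1:2]
i=3 'b': node 22→23  → match P6@[1:3]
i=4 'a': node 23→15 ·f
i=5 'b': node 15→2 ·f
i=6 'a': node 2→3
i=7 'b': node 3→4
i=8 'a': node 4→5
i=9 'b': node 5→4 ·f
i=10 'a': node 4→5
i=11 'a': node 5→6  → match P0@[6:11]
i=12 'c': node 6→19 ·f
i=13 'b': node 19→22 ·f  → match P5@[12:13]
i=14 'a': node 22→1 ·f
i=15 'a': node 1→1 ·f
i=16 'c': node 1→19
i=17 'b': node 19→22 ·f  → match P5@[16:17]
i=18 'c': node 22→13 ·f
i=19 'c': node 13→24
i=20 'a': node 24→25
i=21 'a': node 25→26  → match P7@[17:21]
i=22 'c': node 26→19 ·f
i=23 'b': node 19→22 ·f  → match P5@[22:23]
i=24 'b': node 22→23  → match P6@[22:24]
i=25 'c': node 23→9 ·f
i=26 'c': node 9→10
i=27 'a': node 10→11
i=28 'a': node 11→12  → match P1@[23:28],P7@[24:28]
i=29 'c': node 12→19 ·f
i=30 'b': node 19→22 ·f  → match P5@[29:30]
i=31 'c': node 22→13 ·f
i=32 'c': node 13→24
i=33 'a': node 24→25
i=34 'a': node 25→26  → match P7@[30:34]
i=35 'b': node 26→2 ·f
i=36 'b': node 2→8 ·f
i=37 'c': node 8→9
i=38 'c': node 9→10
i=39 'a': node 10→11
i=40 'a': node 11→12  → match P1@[35:40],P7@[36:40]
i=41 'c': node 12→19 ·f
i=42 'b': node 19→22 ·f  → match P5@[41:42]
i=43 'b': node 22→23  → match P6@[41:43]
i=44 'c': node 23→9 ·f
i=45 'c': node 9→10
i=46 'a': node 10→11
i=47 'a': node 11→12  → match P1@[42:47],P7@[43:47]
i=48 'c': node 12→19 ·f
i=49 'b': node 19→22 ·f  → match P5@[48:49]
i=50 'b': node 22→23  → match P6@[48:50]
i=51 'c': node 23→9 ·f
i=52 'c': node 9→10
i=53 'b': node 10→22 ·f  → match P5@[52:53]
i=54 'b': node 22→23  → match P6@[52:54]
i=55 'a': node 23→15 ·f
i=56 'c': node 15→16
i=57 'c': node 16→17
i=58 'b': node 17→18  → match P3@[53:58],P5@[57:58]
i=59 'c': node 18→13 ·f
i=60 'b': node 13→14  → match P2@[58:60],P5@[59:60]
i=61 'c': node 14→13 ·f
i=62 'c': node 13→24
i=63 'a': node 24→25
i=64 'a': node 25→26  → match P7@[60:64]
i=65 'a': node 26→1 ·f
i=66 'b': node 1→2
i=67 'a': node 2→3
i=68 'b': node 3→4
i=69 'a': node 4→5

All matches (sorted): [[2,5],[3,6],[11,0],[13,5],[17,5],[21,7],[23,5],[24,6],[28,1],[28,7],[30,5],[34,7],[40,1],[40,7],[42,5],[43,6],[47,1],[47,7],[49,5],[50,6],[53,5],[54,6],[58,3],[58,5],[60,2],[60,5],[64,7]]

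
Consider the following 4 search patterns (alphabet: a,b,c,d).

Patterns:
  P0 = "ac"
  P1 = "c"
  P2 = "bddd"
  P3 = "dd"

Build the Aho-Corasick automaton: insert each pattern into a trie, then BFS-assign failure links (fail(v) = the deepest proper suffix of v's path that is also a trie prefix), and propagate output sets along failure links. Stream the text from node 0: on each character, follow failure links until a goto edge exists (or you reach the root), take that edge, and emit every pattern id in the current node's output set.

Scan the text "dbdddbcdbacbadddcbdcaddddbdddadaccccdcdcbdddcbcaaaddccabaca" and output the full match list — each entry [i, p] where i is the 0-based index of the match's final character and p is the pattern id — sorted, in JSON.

Build:
Trie (insert patterns):
  n0 'ε': a→1 b→4 c→3 d→8
  n1 'a': c→2
  n2 'ac': ·  ←P0
  n3 'c': ·  ←P1
  n4 'b': d→5
  n5 'bd': d→6
  n6 'bdd': d→7
  n7 'bddd': ·  ←P2
  n8 'd': d→9
  n9 'dd': ·  ←P3

Failure links (BFS by depth):
  n1('a'): parent n0 fail=0; on 'a' 0 → fail=0;  out ∅∪∅=∅
  n3('c'): parent n0 fail=0; on 'c' 0 → fail=0;  out {1}∪∅={1}
  n4('b'): parent n0 fail=0; on 'b' 0 → fail=0;  out ∅∪∅=∅
  n8('d'): parent n0 fail=0; on 'd' 0 → fail=0;  out ∅∪∅=∅
  n2('ac'): parent n1 fail=0; on 'c' 0 → fail=3;  out {0}∪{1}={0,1}
  n5('bd'): parent n4 fail=0; on 'd' 0 → fail=8;  out ∅∪∅=∅
  n9('dd'): parent n8 fail=0; on 'd' 0 → fail=8;  out {3}∪∅={3}
  n6('bdd'): parent n5 fail=8; on 'd' 8 → fail=9;  out ∅∪{3}={3}
  n7('bddd'): parent n6 fail=9; on 'd' 9→8 → fail=9;  out {2}∪{3}={2,3}

Run:
pos 0 'd': at 8
pos 1 'b': at 4 (via fail)
pos 2 'd': at 5
pos 3 'd': at 6  ** P3@[2:3]
pos 4 'd': at 7  ** P2@[1:4],P3@[3:4]
pos 5 'b': at 4 (via fail)
pos 6 'c': at 3 (via fail)  ** P1@[6:6]
pos 7 'd': at 8 (via fail)
pos 8 'b': at 4 (via fail)
pos 9 'a': at 1 (via fail)
pos 10 'c': at 2  ** P0@[9:10],P1@[10:10]
pos 11 'b': at 4 (via fail)
pos 12 'a': at 1 (via fail)
pos 13 'd': at 8 (via fail)
pos 14 'd': at 9  ** P3@[13:14]
pos 15 'd': at 9 (via fail)  ** P3@[14:15]
pos 16 'c': at 3 (via fail)  ** P1@[16:16]
pos 17 'b': at 4 (via fail)
pos 18 'd': at 5
pos 19 'c': at 3 (via fail)  ** P1@[19:19]
pos 20 'a': at 1 (via fail)
pos 21 'd': at 8 (via fail)
pos 22 'd': at 9  ** P3@[21:22]
pos 23 'd': at 9 (via fail)  ** P3@[22:23]
pos 24 'd': at 9 (via fail)  ** P3@[23:24]
pos 25 'b': at 4 (via fail)
pos 26 'd': at 5
pos 27 'd': at 6  ** P3@[26:27]
pos 28 'd': at 7  ** P2@[25:28],P3@[27:28]
pos 29 'a': at 1 (via fail)
pos 30 'd': at 8 (via fail)
pos 31 'a': at 1 (via fail)
pos 32 'c': at 2  ** P0@[31:32],P1@[32:32]
pos 33 'c': at 3 (via fail)  ** P1@[33:33]
pos 34 'c': at 3 (via fail)  ** P1@[34:34]
pos 35 'c': at 3 (via fail)  ** P1@[35:35]
pos 36 'd': at 8 (via fail)
pos 37 'c': at 3 (via fail)  ** P1@[37:37]
pos 38 'd': at 8 (via fail)
pos 39 'c': at 3 (via fail)  ** P1@[39:39]
pos 40 'b': at 4 (via fail)
pos 41 'd': at 5
pos 42 'd': at 6  ** P3@[41:42]
pos 43 'd': at 7  ** P2@[40:43],P3@[42:43]
pos 44 'c': at 3 (via fail)  ** P1@[44:44]
pos 45 'b': at 4 (via fail)
pos 46 'c': at 3 (via fail)  ** P1@[46:46]
pos 47 'a': at 1 (via fail)
pos 48 'a': at 1 (via fail)
pos 49 'a': at 1 (via fail)
pos 50 'd': at 8 (via fail)
pos 51 'd': at 9  ** P3@[50:51]
pos 52 'c': at 3 (via fail)  ** P1@[52:52]
pos 53 'c': at 3 (via fail)  ** P1@[53:53]
pos 54 'a': at 1 (via fail)
pos 55 'b': at 4 (via fail)
pos 56 'a': at 1 (via fail)
pos 57 'c': at 2  ** P0@[56:57],P1@[57:57]
pos 58 'a': at 1 (via fail)

Result: [[3,3],[4,2],[4,3],[6,1],[10,0],[10,1],[14,3],[15,3],[16,1],[19,1],[22,3],[23,3],[24,3],[27,3],[28,2],[28,3],[32,0],[32,1],[33,1],[34,1],[35,1],[37,1],[39,1],[42,3],[43,2],[43,3],[44,1],[46,1],[51,3],[52,1],[53,1],[57,0],[57,1]]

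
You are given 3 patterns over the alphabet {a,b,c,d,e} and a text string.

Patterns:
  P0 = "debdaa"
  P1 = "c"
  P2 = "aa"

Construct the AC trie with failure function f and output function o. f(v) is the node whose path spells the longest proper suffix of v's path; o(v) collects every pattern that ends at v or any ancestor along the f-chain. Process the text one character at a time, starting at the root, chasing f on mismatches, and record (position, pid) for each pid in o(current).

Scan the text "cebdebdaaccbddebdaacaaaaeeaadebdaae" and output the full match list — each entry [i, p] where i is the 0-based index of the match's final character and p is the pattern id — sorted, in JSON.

Construct AC machine:
Trie nodes:
  0='ε' goto a→8 c→7 d→1
  1='d' goto e→2
  2='de' goto b→3
  3='deb' goto d→4
  4='debd' goto a→5
  5='debda' goto a→6
  6='debdaa' goto ·  [P0 ends]
  7='c' goto ·  [P1 ends]
  8='a' goto a→9
  9='aa' goto ·  [P2 ends]

Failure links (BFS by depth):
  fail(1) 'd': from fail(0)=0 chase 'd': 0 ⇒ 0;  out=∅∪out(0)=∅
  fail(7) 'c': from fail(0)=0 chase 'c': 0 ⇒ 0;  out={1}∪out(0)={1}
  fail(8) 'a': from fail(0)=0 chase 'a': 0 ⇒ 0;  out=∅∪out(0)=∅
  fail(2) 'de': from fail(1)=0 chase 'e': 0 ⇒ 0;  out=∅∪out(0)=∅
  fail(9) 'aa': from fail(8)=0 chase 'a': 0 ⇒ 8;  out={2}∪out(8)={2}
  fail(3) 'deb': from fail(2)=0 chase 'b': 0 ⇒ 0;  out=∅∪out(0)=∅
  fail(4) 'debd': from fail(3)=0 chase 'd': 0 ⇒ 1;  out=∅∪out(1)=∅
  fail(5) 'debda': from fail(4)=1 chase 'a': 1→0 ⇒ 8;  out=∅∪out(8)=∅
  fail(6) 'debdaa': from fail(5)=8 chase 'a': 8 ⇒ 9;  out={0}∪out(9)={0,2}

Scan:
i=0 'c': node 0→7  → match P1@[0:0]
i=1 'e': node 7→0 (fail-walked)
i=2 'b': node 0→0
i=3 'd': node 0→1
i=4 'e': node 1→2
i=5 'b': node 2→3
i=6 'd': node 3→4
i=7 'a': node 4→5
i=8 'a': node 5→6  → match P0@[3:8],P2@[7:8]
i=9 'c': node 6→7 (fail-walked)  → match P1@[9:9]
i=10 'c': node 7→7 (fail-walked)  → match P1@[10:10]
i=11 'b': node 7→0 (fail-walked)
i=12 'd': node 0→1
i=13 'd': node 1→1 (fail-walked)
i=14 'e': node 1→2
i=15 'b': node 2→3
i=16 'd': node 3→4
i=17 'a': node 4→5
i=18 'a': node 5→6  → match P0@[13:18],P2@[17:18]
i=19 'c': node 6→7 (fail-walked)  → match P1@[19:19]
i=20 'a': node 7→8 (fail-walked)
i=21 'a': node 8→9  → match P2@[20:21]
i=22 'a': node 9→9 (fail-walked)  → match P2@[21:22]
i=23 'a': node 9→9 (fail-walked)  → match P2@[22:23]
i=24 'e': node 9→0 (fail-walked)
i=25 'e': node 0→0
i=26 'a': node 0→8
i=27 'a': node 8→9  → match P2@[26:27]
i=28 'd': node 9→1 (fail-walked)
i=29 'e': node 1→2
i=30 'b': node 2→3
i=31 'd': node 3→4
i=32 'a': node 4→5
i=33 'a': node 5→6  → match P0@[28:33],P2@[32:33]
i=34 'e': node 6→0 (fail-walked)

Matches: [[0,1],[8,0],[8,2],[9,1],[10,1],[18,0],[18,2],[19,1],[21,2],[22,2],[23,2],[27,2],[33,0],[33,2]]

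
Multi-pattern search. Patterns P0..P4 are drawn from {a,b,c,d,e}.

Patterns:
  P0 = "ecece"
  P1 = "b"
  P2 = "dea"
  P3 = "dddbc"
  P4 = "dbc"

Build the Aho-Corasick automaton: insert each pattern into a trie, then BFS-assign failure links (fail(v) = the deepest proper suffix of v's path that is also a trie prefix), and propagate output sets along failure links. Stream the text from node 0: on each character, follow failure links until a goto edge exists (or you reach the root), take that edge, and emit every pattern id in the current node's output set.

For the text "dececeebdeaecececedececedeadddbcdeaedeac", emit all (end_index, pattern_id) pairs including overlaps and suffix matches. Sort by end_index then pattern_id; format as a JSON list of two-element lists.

Build:
Trie (insert patterns):
  n0 'ε': b→6 d→7 e→1
  n1 'e': c→2
  n2 'ec': e→3
  n3 'ece': c→4
  n4 'ecec': e→5
  n5 'ecece': ·  ←P0
  n6 'b': ·  ←P1
  n7 'd': b→14 d→10 e→8
  n8 'de': a→9
  n9 'dea': ·  ←P2
  n10 'dd': d→11
  n11 'ddd': b→12
  n12 'dddb': c→13
  n13 'dddbc': ·  ←P3
  n14 'db': c→15
  n15 'dbc': ·  ←P4

BFS fail/out derivation:
  fail(1) 'e': from fail(0)=0 chase 'e': 0 ⇒ 0;  out=∅∪out(0)=∅
  fail(6) 'b': from fail(0)=0 chase 'b': 0 ⇒ 0;  out={1}∪out(0)={1}
  fail(7) 'd': from fail(0)=0 chase 'd': 0 ⇒ 0;  out=∅∪out(0)=∅
  fail(2) 'ec': from fail(1)=0 chase 'c': 0 ⇒ 0;  out=∅∪out(0)=∅
  fail(8) 'de': from fail(7)=0 chase 'e': 0 ⇒ 1;  out=∅∪out(1)=∅
  fail(10) 'dd': from fail(7)=0 chase 'd': 0 ⇒ 7;  out=∅∪out(7)=∅
  fail(14) 'db': from fail(7)=0 chase 'b': 0 ⇒ 6;  out=∅∪out(6)={1}
  fail(3) 'ece': from fail(2)=0 chase 'e': 0 ⇒ 1;  out=∅∪out(1)=∅
  fail(9) 'dea': from fail(8)=1 chase 'a': 1→0 ⇒ 0;  out={2}∪out(0)={2}
  fail(11) 'ddd': from fail(10)=7 chase 'd': 7 ⇒ 10;  out=∅∪out(10)=∅
  fail(15) 'dbc': from fail(14)=6 chase 'c': 6→0 ⇒ 0;  out={4}∪out(0)={4}
  fail(4) 'ecec': from fail(3)=1 chase 'c': 1 ⇒ 2;  out=∅∪out(2)=∅
  fail(12) 'dddb': from fail(11)=10 chase 'b': 10→7 ⇒ 14;  out=∅∪out(14)={1}
  fail(5) 'ecece': from fail(4)=2 chase 'e': 2 ⇒ 3;  out={0}∪out(3)={0}
  fail(13) 'dddbc': from fail(12)=14 chase 'c': 14 ⇒ 15;  out={3}∪out(15)={3,4}

Scan:
pos 0 'd': at 7
pos 1 'e': at 8
pos 2 'c': at 2 (fail-walked)
pos 3 'e': at 3
pos 4 'c': at 4
pos 5 'e': at 5  ** P0@[1:5]
pos 6 'e': at 1 (fail-walked)
pos 7 'b': at 6 (fail-walked)  ** P1@[7:7]
pos 8 'd': at 7 (fail-walked)
pos 9 'e': at 8
pos 10 'a': at 9  ** P2@[8:10]
pos 11 'e': at 1 (fail-walked)
pos 12 'c': at 2
pos 13 'e': at 3
pos 14 'c': at 4
pos 15 'e': at 5  ** P0@[11:15]
pos 16 'c': at 4 (fail-walked)
pos 17 'e': at 5  ** P0@[13:17]
pos 18 'd': at 7 (fail-walked)
pos 19 'e': at 8
pos 20 'c': at 2 (fail-walked)
pos 21 'e': at 3
pos 22 'c': at 4
pos 23 'e': at 5  ** P0@[19:23]
pos 24 'd': at 7 (fail-walked)
pos 25 'e': at 8
pos 26 'a': at 9  ** P2@[24:26]
pos 27 'd': at 7 (fail-walked)
pos 28 'd': at 10
pos 29 'd': at 11
pos 30 'b': at 12  ** P1@[30:30]
pos 31 'c': at 13  ** P3@[27:31],P4@[29:31]
pos 32 'd': at 7 (fail-walked)
pos 33 'e': at 8
pos 34 'a': at 9  ** P2@[32:34]
pos 35 'e': at 1 (fail-walked)
pos 36 'd': at 7 (fail-walked)
pos 37 'e': at 8
pos 38 'a': at 9  ** P2@[36:38]
pos 39 'c': at 0 (fail-walked)

Result: [[5,0],[7,1],[10,2],[15,0],[17,0],[23,0],[26,2],[30,1],[31,3],[31,4],[34,2],[38,2]]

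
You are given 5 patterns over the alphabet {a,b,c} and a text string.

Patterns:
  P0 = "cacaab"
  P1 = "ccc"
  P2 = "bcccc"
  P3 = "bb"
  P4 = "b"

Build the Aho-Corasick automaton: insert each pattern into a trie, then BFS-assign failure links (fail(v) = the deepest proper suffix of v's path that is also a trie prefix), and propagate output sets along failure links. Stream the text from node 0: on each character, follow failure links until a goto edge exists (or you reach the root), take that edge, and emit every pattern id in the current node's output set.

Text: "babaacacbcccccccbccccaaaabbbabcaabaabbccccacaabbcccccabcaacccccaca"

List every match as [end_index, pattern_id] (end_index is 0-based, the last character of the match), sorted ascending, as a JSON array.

Build automaton:
Trie (insert patterns):
  n0 'ε': b→9 c→1
  n1 'c': a→2 c→7
  n2 'ca': c→3
  n3 'cac': a→4
  n4 'caca': a→5
  n5 'cacaa': b→6
  n6 'cacaab': ·  [P0 ends]
  n7 'cc': c→8
  n8 'ccc': ·  [P1 ends]
  n9 'b': b→14 c→10  [P4 ends]
  n10 'bc': c→11
  n11 'bcc': c→12
  n12 'bccc': c→13
  n13 'bcccc': ·  [P2 ends]
  n14 'bb': ·  [P3 ends]

Failure links (BFS by depth):
  n1('c'): parent n0 fail=0; on 'c' 0 → fail=0;  out ∅∪∅=∅
  n9('b'): parent n0 fail=0; on 'b' 0 → fail=0;  out {4}∪∅={4}
  n2('ca'): parent n1 fail=0; on 'a' 0 → fail=0;  out ∅∪∅=∅
  n7('cc'): parent n1 fail=0; on 'c' 0 → fail=1;  out ∅∪∅=∅
  n10('bc'): parent n9 fail=0; on 'c' 0 → fail=1;  out ∅∪∅=∅
  n14('bb'): parent n9 fail=0; on 'b' 0 → fail=9;  out {3}∪{4}={3,4}
  n3('cac'): parent n2 fail=0; on 'c' 0 → fail=1;  out ∅∪∅=∅
  n8('ccc'): parent n7 fail=1; on 'c' 1 → fail=7;  out {1}∪∅={1}
  n11('bcc'): parent n10 fail=1; on 'c' 1 → fail=7;  out ∅∪∅=∅
  n4('caca'): parent n3 fail=1; on 'a' 1 → fail=2;  out ∅∪∅=∅
  n12('bccc'): parent n11 fail=7; on 'c' 7 → fail=8;  out ∅∪{1}={1}
  n5('cacaa'): parent n4 fail=2; on 'a' 2→0 → fail=0;  out ∅∪∅=∅
  n13('bcccc'): parent n12 fail=8; on 'c' 8→7 → fail=8;  out {2}∪{1}={1,2}
  n6('cacaab'): parent n5 fail=0; on 'b' 0 → fail=9;  out {0}∪{4}={0,4}

Text stream:
i=0 'b': node 0→9  → match P4@[0:0]
i=1 'a': node 9→0 (via fail)
i=2 'b': node 0→9  → match P4@[2:2]
i=3 'a': node 9→0 (via fail)
i=4 'a': node 0→0
i=5 'c': node 0→1
i=6 'a': node 1→2
i=7 'c': node 2→3
i=8 'b': node 3→9 (via fail)  → match P4@[8:8]
i=9 'c': node 9→10
i=10 'c': node 10→11
i=11 'c': node 11→12  → match P1@[9:11]
i=12 'c': node 12→13  → match P1@[10:12],P2@[8:12]
i=13 'c': node 13→8 (via fail)  → match P1@[11:13]
i=14 'c': node 8→8 (via fail)  → match P1@[12:14]
i=15 'c': node 8→8 (via fail)  → match P1@[13:15]
i=16 'b': node 8→9 (via fail)  → match P4@[16:16]
i=17 'c': node 9→10
i=18 'c': node 10→11
i=19 'c': node 11→12  → match P1@[17:19]
i=20 'c': node 12→13  → match P1@[18:20],P2@[16:20]
i=21 'a': node 13→2 (via fail)
i=22 'a': node 2→0 (via fail)
i=23 'a': node 0→0
i=24 'a': node 0→0
i=25 'b': node 0→9  → match P4@[25:25]
i=26 'b': node 9→14  → match P3@[25:26],P4@[26:26]
i=27 'b': node 14→14 (via fail)  → match P3@[26:27],P4@[27:27]
i=28 'a': node 14→0 (via fail)
i=29 'b': node 0→9  → match P4@[29:29]
i=30 'c': node 9→10
i=31 'a': node 10→2 (via fail)
i=32 'a': node 2→0 (via fail)
i=33 'b': node 0→9  → match P4@[33:33]
i=34 'a': node 9→0 (via fail)
i=35 'a': node 0→0
i=36 'b': node 0→9  → match P4@[36:36]
i=37 'b': node 9→14  → match P3@[36:37],P4@[37:37]
i=38 'c': node 14→10 (via fail)
i=39 'c': node 10→11
i=40 'c': node 11→12  → match P1@[38:40]
i=41 'c': node 12→13  → match P1@[39:41],P2@[37:41]
i=42 'a': node 13→2 (via fail)
i=43 'c': node 2→3
i=44 'a': node 3→4
i=45 'a': node 4→5
i=46 'b': node 5→6  → match P0@[41:46],P4@[46:46]
i=47 'b': node 6→14 (via fail)  → match P3@[46:47],P4@[47:47]
i=48 'c': node 14→10 (via fail)
i=49 'c': node 10→11
i=50 'c': node 11→12  → match P1@[48:50]
i=51 'c': node 12→13  → match P1@[49:51],P2@[47:51]
i=52 'c': node 13→8 (via fail)  → match P1@[50:52]
i=53 'a': node 8→2 (via fail)
i=54 'b': node 2→9 (via fail)  → match P4@[54:54]
i=55 'c': node 9→10
i=56 'a': node 10→2 (via fail)
i=57 'a': node 2→0 (via fail)
i=58 'c': node 0→1
i=59 'c': node 1→7
i=60 'c': node 7→8  → match P1@[58:60]
i=61 'c': node 8→8 (via fail)  → match P1@[59:61]
i=62 'c': node 8→8 (via fail)  → match P1@[60:62]
i=63 'a': node 8→2 (via fail)
i=64 'c': node 2→3
i=65 'a': node 3→4

All matches (sorted): [[0,4],[2,4],[8,4],[11,1],[12,1],[12,2],[13,1],[14,1],[15,1],[16,4],[19,1],[20,1],[20,2],[25,4],[26,3],[26,4],[27,3],[27,4],[29,4],[33,4],[36,4],[37,3],[37,4],[40,1],[41,1],[41,2],[46,0],[46,4],[47,3],[47,4],[50,1],[51,1],[51,2],[52,1],[54,4],[60,1],[61,1],[62,1]]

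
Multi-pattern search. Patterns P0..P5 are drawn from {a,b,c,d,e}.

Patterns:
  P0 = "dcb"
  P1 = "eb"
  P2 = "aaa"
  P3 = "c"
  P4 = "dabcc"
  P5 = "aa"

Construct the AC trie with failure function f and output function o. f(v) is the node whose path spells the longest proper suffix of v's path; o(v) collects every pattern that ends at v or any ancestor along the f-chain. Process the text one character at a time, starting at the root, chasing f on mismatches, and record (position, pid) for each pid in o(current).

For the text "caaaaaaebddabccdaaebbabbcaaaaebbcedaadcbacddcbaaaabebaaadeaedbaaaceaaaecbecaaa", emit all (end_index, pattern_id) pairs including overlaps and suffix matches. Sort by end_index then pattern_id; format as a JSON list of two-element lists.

Build:
Trie (insert patterns):
  n0 'ε': a→6 c→9 d→1 e→4
  n1 'd': a→10 c→2
  n2 'dc': b→3
  n3 'dcb': ·  ←P0
  n4 'e': b→5
  n5 'eb': ·  ←P1
  n6 'a': a→7
  n7 'aa': a→8  ←P5
  n8 'aaa': ·  ←P2
  n9 'c': ·  ←P3
  n10 'da': b→11
  n11 'dab': c→12
  n12 'dabc': c→13
  n13 'dabcc': ·  ←P4

BFS fail/out derivation:
  fail(1) 'd': from fail(0)=0 chase 'd': 0 ⇒ 0;  out=∅∪out(0)=∅
  fail(4) 'e': from fail(0)=0 chase 'e': 0 ⇒ 0;  out=∅∪out(0)=∅
  fail(6) 'a': from fail(0)=0 chase 'a': 0 ⇒ 0;  out=∅∪out(0)=∅
  fail(9) 'c': from fail(0)=0 chase 'c': 0 ⇒ 0;  out={3}∪out(0)={3}
  fail(2) 'dc': from fail(1)=0 chase 'c': 0 ⇒ 9;  out=∅∪out(9)={3}
  fail(5) 'eb': from fail(4)=0 chase 'b': 0 ⇒ 0;  out={1}∪out(0)={1}
  fail(7) 'aa': from fail(6)=0 chase 'a': 0 ⇒ 6;  out={5}∪out(6)={5}
  fail(10) 'da': from fail(1)=0 chase 'a': 0 ⇒ 6;  out=∅∪out(6)=∅
  fail(3) 'dcb': from fail(2)=9 chase 'b': 9→0 ⇒ 0;  out={0}∪out(0)={0}
  fail(8) 'aaa': from fail(7)=6 chase 'a': 6 ⇒ 7;  out={2}∪out(7)={2,5}
  fail(11) 'dab': from fail(10)=6 chase 'b': 6→0 ⇒ 0;  out=∅∪out(0)=∅
  fail(12) 'dabc': from fail(11)=0 chase 'c': 0 ⇒ 9;  out=∅∪out(9)={3}
  fail(13) 'dabcc': from fail(12)=9 chase 'c': 9→0 ⇒ 9;  out={4}∪out(9)={3,4}

Run:
i=0 'c': node 0→9  ** P3@[0:0]
i=1 'a': node 9→6 (fail-walked)
i=2 'a': node 6→7  ** P5@[1:2]
i=3 'a': node 7→8  ** P2@[1:3],P5@[2:3]
i=4 'a': node 8→8 (fail-walked)  ** P2@[2:4],P5@[3:4]
i=5 'a': node 8→8 (fail-walked)  ** P2@[3:5],P5@[4:5]
i=6 'a': node 8→8 (fail-walked)  ** P2@[4:6],P5@[5:6]
i=7 'e': node 8→4 (fail-walked)
i=8 'b': node 4→5  ** P1@[7:8]
i=9 'd': node 5→1 (fail-walked)
i=10 'd': node 1→1 (fail-walked)
i=11 'a': node 1→10
i=12 'b': node 10→11
i=13 'c': node 11→12  ** P3@[13:13]
i=14 'c': node 12→13  ** P3@[14:14],P4@[10:14]
i=15 'd': node 13→1 (fail-walked)
i=16 'a': node 1→10
i=17 'a': node 10→7 (fail-walked)  ** P5@[16:17]
i=18 'e': node 7→4 (fail-walked)
i=19 'b': node 4→5  ** P1@[18:19]
i=20 'b': node 5→0 (fail-walked)
i=21 'a': node 0→6
i=22 'b': node 6→0 (fail-walked)
i=23 'b': node 0→0
i=24 'c': node 0→9  ** P3@[24:24]
i=25 'a': node 9→6 (fail-walked)
i=26 'a': node 6→7  ** P5@[25:26]
i=27 'a': node 7→8  ** P2@[25:27],P5@[26:27]
i=28 'a': node 8→8 (fail-walked)  ** P2@[26:28],P5@[27:28]
i=29 'e': node 8→4 (fail-walked)
i=30 'b': node 4→5  ** P1@[29:30]
i=31 'b': node 5→0 (fail-walked)
i=32 'c': node 0→9  ** P3@[32:32]
i=33 'e': node 9→4 (fail-walked)
i=34 'd': node 4→1 (fail-walked)
i=35 'a': node 1→10
i=36 'a': node 10→7 (fail-walked)  ** P5@[35:36]
i=37 'd': node 7→1 (fail-walked)
i=38 'c': node 1→2  ** P3@[38:38]
i=39 'b': node 2→3  ** P0@[37:39]
i=40 'a': node 3→6 (fail-walked)
i=41 'c': node 6→9 (fail-walked)  ** P3@[41:41]
i=42 'd': node 9→1 (fail-walked)
i=43 'd': node 1→1 (fail-walked)
i=44 'c': node 1→2  ** P3@[44:44]
i=45 'b': node 2→3  ** P0@[43:45]
i=46 'a': node 3→6 (fail-walked)
i=47 'a': node 6→7  ** P5@[46:47]
i=48 'a': node 7→8  ** P2@[46:48],P5@[47:48]
i=49 'a': node 8→8 (fail-walked)  ** P2@[47:49],P5@[48:49]
i=50 'b': node 8→0 (fail-walked)
i=51 'e': node 0→4
i=52 'b': node 4→5  ** P1@[51:52]
i=53 'a': node 5→6 (fail-walked)
i=54 'a': node 6→7  ** P5@[53:54]
i=55 'a': node 7→8  ** P2@[53:55],P5@[54:55]
i=56 'd': node 8→1 (fail-walked)
i=57 'e': node 1→4 (fail-walked)
i=58 'a': node 4→6 (fail-walked)
i=59 'e': node 6→4 (fail-walked)
i=60 'd': node 4→1 (fail-walked)
i=61 'b': node 1→0 (fail-walked)
i=62 'a': node 0→6
i=63 'a': node 6→7  ** P5@[62:63]
i=64 'a': node 7→8  ** P2@[62:64],P5@[63:64]
i=65 'c': node 8→9 (fail-walked)  ** P3@[65:65]
i=66 'e': node 9→4 (fail-walked)
i=67 'a': node 4→6 (fail-walked)
i=68 'a': node 6→7  ** P5@[67:68]
i=69 'a': node 7→8  ** P2@[67:69],P5@[68:69]
i=70 'e': node 8→4 (fail-walked)
i=71 'c': node 4→9 (fail-walked)  ** P3@[71:71]
i=72 'b': node 9→0 (fail-walked)
i=73 'e': node 0→4
i=74 'c': node 4→9 (fail-walked)  ** P3@[74:74]
i=75 'a': node 9→6 (fail-walked)
i=76 'a': node 6→7  ** P5@[75:76]
i=77 'a': node 7→8  ** P2@[75:77],P5@[76:77]

All matches (sorted): [[0,3],[2,5],[3,2],[3,5],[4,2],[4,5],[5,2],[5,5],[6,2],[6,5],[8,1],[13,3],[14,3],[14,4],[17,5],[19,1],[24,3],[26,5],[27,2],[27,5],[28,2],[28,5],[30,1],[32,3],[36,5],[38,3],[39,0],[41,3],[44,3],[45,0],[47,5],[48,2],[48,5],[49,2],[49,5],[52,1],[54,5],[55,2],[55,5],[63,5],[64,2],[64,5],[65,3],[68,5],[69,2],[69,5],[71,3],[74,3],[76,5],[77,2],[77,5]]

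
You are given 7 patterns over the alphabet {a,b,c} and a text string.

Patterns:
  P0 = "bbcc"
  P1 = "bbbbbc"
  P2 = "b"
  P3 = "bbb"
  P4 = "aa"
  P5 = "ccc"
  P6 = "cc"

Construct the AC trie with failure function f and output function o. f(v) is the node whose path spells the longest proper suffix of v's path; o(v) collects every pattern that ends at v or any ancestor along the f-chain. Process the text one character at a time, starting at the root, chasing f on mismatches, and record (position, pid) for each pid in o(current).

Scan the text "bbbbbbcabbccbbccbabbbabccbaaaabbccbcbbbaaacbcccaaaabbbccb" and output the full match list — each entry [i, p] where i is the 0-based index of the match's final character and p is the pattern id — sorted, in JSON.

Build automaton:
Trie (insert patterns):
  0='ε' goto a→9 b→1 c→11
  1='b' goto b→2  ←P2
  2='bb' goto b→5 c→3
  3='bbc' goto c→4
  4='bbcc' goto ·  ←P0
  5='bbb' goto b→6  ←P3
  6='bbbb' goto b→7
  7='bbbbb' goto c→8
  8='bbbbbc' goto ·  ←P1
  9='a' goto a→10
  10='aa' goto ·  ←P4
  11='c' goto c→12
  12='cc' goto c→13  ←P6
  13='ccc' goto ·  ←P5

Failure links (BFS by depth):
  fail(1) 'b': from fail(0)=0 chase 'b': 0 ⇒ 0;  out={2}∪out(0)={2}
  fail(9) 'a': from fail(0)=0 chase 'a': 0 ⇒ 0;  out=∅∪out(0)=∅
  fail(11) 'c': from fail(0)=0 chase 'c': 0 ⇒ 0;  out=∅∪out(0)=∅
  fail(2) 'bb': from fail(1)=0 chase 'b': 0 ⇒ 1;  out=∅∪out(1)={2}
  fail(10) 'aa': from fail(9)=0 chase 'a': 0 ⇒ 9;  out={4}∪out(9)={4}
  fail(12) 'cc': from fail(11)=0 chase 'c': 0 ⇒ 11;  out={6}∪out(11)={6}
  fail(3) 'bbc': from fail(2)=1 chase 'c': 1→0 ⇒ 11;  out=∅∪out(11)=∅
  fail(5) 'bbb': from fail(2)=1 chase 'b': 1 ⇒ 2;  out={3}∪out(2)={2,3}
  fail(13) 'ccc': from fail(12)=11 chase 'c': 11 ⇒ 12;  out={5}∪out(12)={5,6}
  fail(4) 'bbcc': from fail(3)=11 chase 'c': 11 ⇒ 12;  out={0}∪out(12)={0,6}
  fail(6) 'bbbb': from fail(5)=2 chase 'b': 2 ⇒ 5;  out=∅∪out(5)={2,3}
  fail(7) 'bbbbb': from fail(6)=5 chase 'b': 5 ⇒ 6;  out=∅∪out(6)={2,3}
  fail(8) 'bbbbbc': from fail(7)=6 chase 'c': 6→5→2 ⇒ 3;  out={1}∪out(3)={1}

Scan:
i=0 'b': node 0→1  emit P2@[0:0]
i=1 'b': node 1→2  emit P2@[1:1]
i=2 'b': node 2→5  emit P2@[2:2],P3@[0:2]
i=3 'b': node 5→6  emit P2@[3:3],P3@[1:3]
i=4 'b': node 6→7  emit P2@[4:4],P3@[2:4]
i=5 'b': node 7→7 (via fail)  emit P2@[5:5],P3@[3:5]
i=6 'c': node 7→8  emit P1@[1:6]
i=7 'a': node 8→9 (via fail)
i=8 'b': node 9→1 (via fail)  emit P2@[8:8]
i=9 'b': node 1→2  emit P2@[9:9]
i=10 'c': node 2→3
i=11 'c': node 3→4  emit P0@[8:11],P6@[10:11]
i=12 'b': node 4→1 (via fail)  emit P2@[12:12]
i=13 'b': node 1→2  emit P2@[13:13]
i=14 'c': node 2→3
i=15 'c': node 3→4  emit P0@[12:15],P6@[14:15]
i=16 'b': node 4→1 (via fail)  emit P2@[16:16]
i=17 'a': node 1→9 (via fail)
i=18 'b': node 9→1 (via fail)  emit P2@[18:18]
i=19 'b': node 1→2  emit P2@[19:19]
i=20 'b': node 2→5  emit P2@[20:20],P3@[18:20]
i=21 'a': node 5→9 (via fail)
i=22 'b': node 9→1 (via fail)  emit P2@[22:22]
i=23 'c': node 1→11 (via fail)
i=24 'c': node 11→12  emit P6@[23:24]
i=25 'b': node 12→1 (via fail)  emit P2@[25:25]
i=26 'a': node 1→9 (via fail)
i=27 'a': node 9→10  emit P4@[26:27]
i=28 'a': node 10→10 (via fail)  emit P4@[27:28]
i=29 'a': node 10→10 (via fail)  emit P4@[28:29]
i=30 'b': node 10→1 (via fail)  emit P2@[30:30]
i=31 'b': node 1→2  emit P2@[31:31]
i=32 'c': node 2→3
i=33 'c': node 3→4  emit P0@[30:33],P6@[32:33]
i=34 'b': node 4→1 (via fail)  emit P2@[34:34]
i=35 'c': node 1→11 (via fail)
i=36 'b': node 11→1 (via fail)  emit P2@[36:36]
i=37 'b': node 1→2  emit P2@[37:37]
i=38 'b': node 2→5  emit P2@[38:38],P3@[36:38]
i=39 'a': node 5→9 (via fail)
i=40 'a': node 9→10  emit P4@[39:40]
i=41 'a': node 10→10 (via fail)  emit P4@[40:41]
i=42 'c': node 10→11 (via fail)
i=43 'b': node 11→1 (via fail)  emit P2@[43:43]
i=44 'c': node 1→11 (via fail)
i=45 'c': node 11→12  emit P6@[44:45]
i=46 'c': node 12→13  emit P5@[44:46],P6@[45:46]
i=47 'a': node 13→9 (via fail)
i=48 'a': node 9→10  emit P4@[47:48]
i=49 'a': node 10→10 (via fail)  emit P4@[48:49]
i=50 'a': node 10→10 (via fail)  emit P4@[49:50]
i=51 'b': node 10→1 (via fail)  emit P2@[51:51]
i=52 'b': node 1→2  emit P2@[52:52]
i=53 'b': node 2→5  emit P2@[53:53],P3@[51:53]
i=54 'c': node 5→3 (via fail)
i=55 'c': node 3→4  emit P0@[52:55],P6@[54:55]
i=56 'b': node 4→1 (via fail)  emit P2@[56:56]

All matches (sorted): [[0,2],[1,2],[2,2],[2,3],[3,2],[3,3],[4,2],[4,3],[5,2],[5,3],[6,1],[8,2],[9,2],[11,0],[11,6],[12,2],[13,2],[15,0],[15,6],[16,2],[18,2],[19,2],[20,2],[20,3],[22,2],[24,6],[25,2],[27,4],[28,4],[29,4],[30,2],[31,2],[33,0],[33,6],[34,2],[36,2],[37,2],[38,2],[38,3],[40,4],[41,4],[43,2],[45,6],[46,5],[46,6],[48,4],[49,4],[50,4],[51,2],[52,2],[53,2],[53,3],[55,0],[55,6],[56,2]]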